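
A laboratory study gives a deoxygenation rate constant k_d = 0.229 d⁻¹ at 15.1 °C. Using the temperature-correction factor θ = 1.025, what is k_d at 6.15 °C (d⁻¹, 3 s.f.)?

k_d(T₂) = k_d(T₁) · θ^(T₂−T₁) = 0.229 × 1.025^(6.15−15.1)
= 0.229 × 1.025^-8.95 = 0.229 × 0.8017 = 0.1836 d⁻¹.

k_d ≈ 0.184 d⁻¹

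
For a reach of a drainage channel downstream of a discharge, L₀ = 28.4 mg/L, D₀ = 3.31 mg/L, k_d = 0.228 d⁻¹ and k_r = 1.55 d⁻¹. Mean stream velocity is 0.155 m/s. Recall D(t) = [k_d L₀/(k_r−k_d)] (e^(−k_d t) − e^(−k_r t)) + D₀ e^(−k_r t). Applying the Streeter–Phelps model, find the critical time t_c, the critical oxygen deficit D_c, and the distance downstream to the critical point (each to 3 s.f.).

With k_r/k_d = 6.798 and 1 − D₀(k_r−k_d)/(k_d L₀) = 0.3242,
t_c = ln(6.798 × 0.3242) / (1.55 − 0.228) = ln(2.204) / 1.322 = 0.7903/1.322 = 0.5978 d.
L(t_c) = L₀ e^(−k_d t_c) = 28.4 × 0.8726 = 24.78 mg/L, and at the critical point k_r D_c = k_d L, so D_c = (0.228/1.55) × 24.78 = 3.645 mg/L.
x_c = v t_c = 0.155 m/s × 0.5978 d × 86400 s/d = 8006 m ≈ 8.01 km.

t_c ≈ 0.598 d; D_c ≈ 3.65 mg/L; x_c ≈ 8.01 km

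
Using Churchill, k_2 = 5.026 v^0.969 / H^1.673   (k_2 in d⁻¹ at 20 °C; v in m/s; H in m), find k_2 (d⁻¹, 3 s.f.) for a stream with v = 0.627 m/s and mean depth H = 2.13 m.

k_2 = 5.026 × 0.627^0.969 / 2.13^1.673 = 5.026 × 0.6361 / 3.543 = 0.9024 d⁻¹.

k_2 ≈ 0.902 d⁻¹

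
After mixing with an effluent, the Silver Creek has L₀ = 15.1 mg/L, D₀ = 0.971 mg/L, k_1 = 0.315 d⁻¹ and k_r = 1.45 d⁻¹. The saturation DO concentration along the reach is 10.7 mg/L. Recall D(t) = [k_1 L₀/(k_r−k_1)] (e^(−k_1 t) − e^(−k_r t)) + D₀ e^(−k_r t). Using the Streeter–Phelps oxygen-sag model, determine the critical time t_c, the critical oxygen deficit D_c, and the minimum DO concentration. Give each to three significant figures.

t_c ≈ 1.11 d; D_c ≈ 2.31 mg/L; min DO ≈ 8.39 mg/L

With k_r/k_1 = 4.603 and 1 − D₀(k_r−k_1)/(k_1 L₀) = 0.7683,
t_c = ln(4.603 × 0.7683) / (1.45 − 0.315) = ln(3.537) / 1.135 = 1.263/1.135 = 1.113 d.
D_c = (k_1/k_r) L₀ e^(−k_1 t_c) = (0.315/1.45) × 15.1 × e^(−0.315×1.113) = 0.2172 × 15.1 × 0.7043 = 2.310 mg/L.
Minimum DO = C_s − D_c = 10.7 − 2.310 = 8.390 mg/L.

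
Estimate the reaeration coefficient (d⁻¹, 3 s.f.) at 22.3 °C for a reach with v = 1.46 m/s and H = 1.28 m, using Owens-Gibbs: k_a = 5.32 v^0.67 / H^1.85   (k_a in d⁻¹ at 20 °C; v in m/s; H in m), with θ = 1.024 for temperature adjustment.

k_a(20) = 5.32 × 1.46^0.67 / 1.28^1.85 = 5.32 × 1.289 / 1.579 = 4.342 d⁻¹.
k_a(22.3) = 4.342 × 1.024^(22.3−20) = 4.342 × 1.056 = 4.585 d⁻¹.

k_a ≈ 4.59 d⁻¹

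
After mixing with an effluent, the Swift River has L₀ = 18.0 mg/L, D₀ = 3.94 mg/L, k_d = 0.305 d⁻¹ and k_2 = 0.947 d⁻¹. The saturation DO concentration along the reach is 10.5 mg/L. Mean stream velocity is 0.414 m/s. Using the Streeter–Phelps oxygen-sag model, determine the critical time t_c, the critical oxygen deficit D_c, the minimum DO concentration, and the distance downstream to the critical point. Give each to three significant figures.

At the critical point dD/dt = 0, so k_d L₀ e^(−k_d t) = k_2 D. Substituting D(t) from the Streeter–Phelps equation and solving for t gives
t_c = ln[(k_2/k_d)(1 − D₀(k_2−k_d)/(k_d L₀))] / (k_2−k_d).
Here k_2−k_d = 0.6420 d⁻¹ and 1 − D₀(k_2−k_d)/(k_d L₀) = 1 − 3.94×0.6420/(0.305×18.0) = 0.5393, so
t_c = ln(3.105 × 0.5393) / 0.6420 = 0.5154 / 0.6420 = 0.8028 d.
L(t_c) = L₀ e^(−k_d t_c) = 18.0 × 0.7828 = 14.09 mg/L, and at the critical point k_2 D_c = k_d L, so D_c = (0.305/0.947) × 14.09 = 4.538 mg/L.
Minimum DO = C_s − D_c = 10.5 − 4.538 = 5.962 mg/L.
x_c = v t_c = 0.414 m/s × 0.8028 d × 86400 s/d = 28720 m ≈ 28.7 km.

t_c ≈ 0.803 d; D_c ≈ 4.54 mg/L; min DO ≈ 5.96 mg/L; x_c ≈ 28.7 km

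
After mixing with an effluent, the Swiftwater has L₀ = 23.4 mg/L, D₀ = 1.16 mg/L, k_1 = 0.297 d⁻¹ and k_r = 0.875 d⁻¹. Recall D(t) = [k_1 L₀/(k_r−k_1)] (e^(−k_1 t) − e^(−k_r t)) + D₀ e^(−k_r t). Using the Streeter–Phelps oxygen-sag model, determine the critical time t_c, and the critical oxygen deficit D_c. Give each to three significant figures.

At the critical point dD/dt = 0, so k_1 L₀ e^(−k_1 t) = k_r D. Substituting D(t) from the Streeter–Phelps equation and solving for t gives
t_c = ln[(k_r/k_1)(1 − D₀(k_r−k_1)/(k_1 L₀))] / (k_r−k_1).
Here k_r−k_1 = 0.5780 d⁻¹ and 1 − D₀(k_r−k_1)/(k_1 L₀) = 1 − 1.16×0.5780/(0.297×23.4) = 0.9035, so
t_c = ln(2.946 × 0.9035) / 0.5780 = 0.9790 / 0.5780 = 1.694 d.
D_c = (k_1/k_r) L₀ e^(−k_1 t_c) = (0.297/0.875) × 23.4 × e^(−0.297×1.694) = 0.3394 × 23.4 × 0.6047 = 4.803 mg/L.

t_c ≈ 1.69 d; D_c ≈ 4.80 mg/L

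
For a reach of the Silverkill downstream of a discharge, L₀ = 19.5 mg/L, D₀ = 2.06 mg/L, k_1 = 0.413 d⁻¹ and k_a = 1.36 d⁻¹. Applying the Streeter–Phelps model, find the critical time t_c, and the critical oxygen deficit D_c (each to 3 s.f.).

t_c = [1/(k_a−k_1)] ln[(k_a/k_1)(1 − D₀(k_a−k_1)/(k_1 L₀))]
= [1/(1.36−0.413)] ln[(1.36/0.413)(1 − 2.06×0.9470/(0.413×19.5))]
= (1/0.9470) ln[3.293 × 0.7578] = 1.056 × ln(2.495) = 1.056 × 0.9144 = 0.9656 d.
D_c = (k_1/k_a) L₀ e^(−k_1 t_c) = (0.413/1.36) × 19.5 × e^(−0.413×0.9656) = 0.3037 × 19.5 × 0.6711 = 3.974 mg/L.

t_c ≈ 0.966 d; D_c ≈ 3.97 mg/L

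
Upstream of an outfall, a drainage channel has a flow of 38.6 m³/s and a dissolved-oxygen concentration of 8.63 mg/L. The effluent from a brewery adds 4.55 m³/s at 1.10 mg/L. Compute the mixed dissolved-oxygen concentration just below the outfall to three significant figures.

Flow-weighted mixing: C = (Q_r C_r + Q_w C_w)/(Q_r + Q_w)
= (38.6×8.63 + 4.55×1.10)/(38.6 + 4.55) = 338.1/43.15 = 7.836 mg/L.

7.84 mg/L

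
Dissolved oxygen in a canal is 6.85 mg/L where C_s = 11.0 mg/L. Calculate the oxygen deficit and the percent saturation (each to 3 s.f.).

D = C_s − C = 11.0 − 6.85 = 4.15 mg/L.
% saturation = 6.85/11.0 × 100 = 62.3 %.

D ≈ 4.15 mg/L; 62.3 % saturation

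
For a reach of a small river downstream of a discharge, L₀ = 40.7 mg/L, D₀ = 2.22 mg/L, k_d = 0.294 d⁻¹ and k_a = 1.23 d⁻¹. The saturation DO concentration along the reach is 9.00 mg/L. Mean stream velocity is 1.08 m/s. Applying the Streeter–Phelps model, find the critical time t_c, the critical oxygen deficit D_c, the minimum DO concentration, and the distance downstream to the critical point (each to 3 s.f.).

t_c = [1/(k_a−k_d)] ln[(k_a/k_d)(1 − D₀(k_a−k_d)/(k_d L₀))]
= [1/(1.23−0.294)] ln[(1.23/0.294)(1 − 2.22×0.9360/(0.294×40.7))]
= (1/0.9360) ln[4.184 × 0.8263] = 1.068 × ln(3.457) = 1.068 × 1.240 = 1.325 d.
L(t_c) = L₀ e^(−k_d t_c) = 40.7 × 0.6773 = 27.57 mg/L, and at the critical point k_a D_c = k_d L, so D_c = (0.294/1.23) × 27.57 = 6.589 mg/L.
Minimum DO = C_s − D_c = 9.00 − 6.589 = 2.411 mg/L.
x_c = v t_c = 1.08 m/s × 1.325 d × 86400 s/d = 123700 m ≈ 124 km.

t_c ≈ 1.33 d; D_c ≈ 6.59 mg/L; min DO ≈ 2.41 mg/L; x_c ≈ 124 km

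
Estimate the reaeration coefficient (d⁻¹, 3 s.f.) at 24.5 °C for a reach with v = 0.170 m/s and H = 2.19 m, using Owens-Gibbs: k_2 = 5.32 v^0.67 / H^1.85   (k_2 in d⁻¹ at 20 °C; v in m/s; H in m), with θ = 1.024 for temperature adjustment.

k_2 ≈ 0.423 d⁻¹

k_2(20) = 5.32 × 0.170^0.67 / 2.19^1.85 = 5.32 × 0.3051 / 4.264 = 0.3806 d⁻¹.
k_2(24.5) = 0.3806 × 1.024^(24.5−20) = 0.3806 × 1.113 = 0.4235 d⁻¹.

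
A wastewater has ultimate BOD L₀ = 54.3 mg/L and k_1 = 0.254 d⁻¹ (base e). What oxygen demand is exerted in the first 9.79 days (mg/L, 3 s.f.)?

y_t = L₀(1 − e^(−k_1 t)) = 54.3 × (1 − e^(−0.254×9.79))
= 54.3 × (1 − 0.08319) = 54.3 × 0.9168 = 49.78 mg/L.

y ≈ 49.8 mg/L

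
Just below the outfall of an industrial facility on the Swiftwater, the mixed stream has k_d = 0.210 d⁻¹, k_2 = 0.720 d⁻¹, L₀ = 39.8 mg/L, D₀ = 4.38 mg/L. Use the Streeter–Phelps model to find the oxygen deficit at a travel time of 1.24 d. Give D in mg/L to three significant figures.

k_d L₀/(k_2−k_d) = 0.210×39.8/(0.720−0.210) = 8.358/0.5100 = 16.39 mg/L.
e^(−k_d t) = e^(−0.210×1.240) = 0.7707; e^(−k_2 t) = e^(−0.720×1.240) = 0.4095.
D = 16.39 × (0.7707 − 0.4095) + 4.38 × 0.4095 = 5.920 + 1.794 = 7.714 mg/L.

D ≈ 7.71 mg/L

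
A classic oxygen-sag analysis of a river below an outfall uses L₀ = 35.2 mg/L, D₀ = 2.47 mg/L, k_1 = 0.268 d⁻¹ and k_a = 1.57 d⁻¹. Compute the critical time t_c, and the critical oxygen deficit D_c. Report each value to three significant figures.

At the critical point dD/dt = 0, so k_1 L₀ e^(−k_1 t) = k_a D. Substituting D(t) from the Streeter–Phelps equation and solving for t gives
t_c = ln[(k_a/k_1)(1 − D₀(k_a−k_1)/(k_1 L₀))] / (k_a−k_1).
Here k_a−k_1 = 1.302 d⁻¹ and 1 − D₀(k_a−k_1)/(k_1 L₀) = 1 − 2.47×1.302/(0.268×35.2) = 0.6591, so
t_c = ln(5.858 × 0.6591) / 1.302 = 1.351 / 1.302 = 1.038 d.
L(t_c) = L₀ e^(−k_1 t_c) = 35.2 × 0.7572 = 26.65 mg/L, and at the critical point k_a D_c = k_1 L, so D_c = (0.268/1.57) × 26.65 = 4.550 mg/L.

t_c ≈ 1.04 d; D_c ≈ 4.55 mg/L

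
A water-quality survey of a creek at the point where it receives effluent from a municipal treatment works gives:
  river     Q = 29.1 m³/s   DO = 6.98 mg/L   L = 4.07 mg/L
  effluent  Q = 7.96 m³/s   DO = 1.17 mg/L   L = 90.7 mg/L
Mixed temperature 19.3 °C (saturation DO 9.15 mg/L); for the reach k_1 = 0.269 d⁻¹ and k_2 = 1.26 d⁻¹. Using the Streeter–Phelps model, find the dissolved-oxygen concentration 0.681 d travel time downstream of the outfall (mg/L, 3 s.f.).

DO ≈ 5.19 mg/L

Mixed DO = (29.1×6.98 + 7.96×1.17)/(29.1+7.96) = 212.4/37.06 = 5.732 mg/L.
Mixed L₀ = (29.1×4.07 + 7.96×90.7)/(37.06) = 840.4/37.06 = 22.68 mg/L.
Initial deficit D₀ = C_s − DO₀ = 9.15 − 5.732 = 3.418 mg/L.
D(0.681) = [0.269×22.68/(1.26−0.269)](e^(−0.269×0.681) − e^(−1.26×0.681)) + 3.418 e^(−1.26×0.681)
= 6.156 × (0.8326 − 0.4240) + 3.418 × 0.4240 = 3.964 mg/L.
DO = 9.15 − 3.964 = 5.186 mg/L.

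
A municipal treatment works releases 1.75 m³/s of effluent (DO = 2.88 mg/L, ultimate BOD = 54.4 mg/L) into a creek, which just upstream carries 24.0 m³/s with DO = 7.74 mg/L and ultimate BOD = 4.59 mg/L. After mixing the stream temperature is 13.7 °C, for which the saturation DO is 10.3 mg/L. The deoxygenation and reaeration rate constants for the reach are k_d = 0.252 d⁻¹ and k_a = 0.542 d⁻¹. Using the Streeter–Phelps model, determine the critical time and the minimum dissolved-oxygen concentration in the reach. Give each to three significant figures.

t_c ≈ 0.780 d; minimum DO ≈ 7.25 mg/L

Mixed DO = (24.0×7.74 + 1.75×2.88)/(24.0+1.75) = 190.8/25.75 = 7.410 mg/L.
Mixed L₀ = (24.0×4.59 + 1.75×54.4)/(25.75) = 205.4/25.75 = 7.975 mg/L.
Initial deficit D₀ = C_s − DO₀ = 10.3 − 7.410 = 2.890 mg/L.
t_c = (1/0.2900) ln[(0.542/0.252)(1 − 2.890×0.2900/(0.252×7.975))] = 3.448 × ln(1.254) = 0.7799 d.
D_c = (0.252/0.542) × 7.975 × e^(−0.252×0.7799) = 0.4649 × 7.975 × 0.8216 = 3.046 mg/L.
Minimum DO = 10.3 − 3.046 = 7.254 mg/L.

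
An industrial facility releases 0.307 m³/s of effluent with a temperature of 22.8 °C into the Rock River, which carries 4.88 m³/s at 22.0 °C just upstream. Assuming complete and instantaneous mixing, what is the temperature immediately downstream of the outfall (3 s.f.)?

22.0 °C

Flow-weighted mixing: C = (Q_r C_r + Q_w C_w)/(Q_r + Q_w)
= (4.88×22.0 + 0.307×22.8)/(4.88 + 0.307) = 114.4/5.187 = 22.05 °C.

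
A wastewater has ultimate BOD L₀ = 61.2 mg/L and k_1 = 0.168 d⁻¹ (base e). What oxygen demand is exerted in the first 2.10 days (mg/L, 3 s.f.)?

y ≈ 18.2 mg/L

y_t = L₀(1 − e^(−k_1 t)) = 61.2 × (1 − e^(−0.168×2.10))
= 61.2 × (1 − 0.7027) = 61.2 × 0.2973 = 18.19 mg/L.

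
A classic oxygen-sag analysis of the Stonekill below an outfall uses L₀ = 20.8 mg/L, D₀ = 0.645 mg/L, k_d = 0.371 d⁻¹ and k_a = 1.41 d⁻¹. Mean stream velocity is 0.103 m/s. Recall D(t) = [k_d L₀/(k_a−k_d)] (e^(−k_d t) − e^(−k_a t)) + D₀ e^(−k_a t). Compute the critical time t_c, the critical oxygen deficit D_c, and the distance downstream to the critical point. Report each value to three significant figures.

t_c ≈ 1.20 d; D_c ≈ 3.51 mg/L; x_c ≈ 10.7 km

t_c = [1/(k_a−k_d)] ln[(k_a/k_d)(1 − D₀(k_a−k_d)/(k_d L₀))]
= [1/(1.41−0.371)] ln[(1.41/0.371)(1 − 0.645×1.039/(0.371×20.8))]
= (1/1.039) ln[3.801 × 0.9132] = 0.9625 × ln(3.470) = 0.9625 × 1.244 = 1.198 d.
L(t_c) = L₀ e^(−k_d t_c) = 20.8 × 0.6413 = 13.34 mg/L, and at the critical point k_a D_c = k_d L, so D_c = (0.371/1.41) × 13.34 = 3.510 mg/L.
x_c = v t_c = 0.103 m/s × 1.198 d × 86400 s/d = 10660 m ≈ 10.7 km.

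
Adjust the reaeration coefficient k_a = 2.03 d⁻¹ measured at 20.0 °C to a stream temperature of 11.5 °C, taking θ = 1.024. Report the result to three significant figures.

k_a ≈ 1.66 d⁻¹

k_a(T₂) = k_a(T₁) · θ^(T₂−T₁) = 2.03 × 1.024^(11.5−20.0)
= 2.03 × 1.024^-8.50 = 2.03 × 0.8174 = 1.659 d⁻¹.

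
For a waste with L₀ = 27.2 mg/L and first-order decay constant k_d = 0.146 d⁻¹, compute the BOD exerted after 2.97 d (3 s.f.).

y_t = L₀(1 − e^(−k_d t)) = 27.2 × (1 − e^(−0.146×2.97))
= 27.2 × (1 − 0.6482) = 27.2 × 0.3518 = 9.570 mg/L.

y ≈ 9.57 mg/L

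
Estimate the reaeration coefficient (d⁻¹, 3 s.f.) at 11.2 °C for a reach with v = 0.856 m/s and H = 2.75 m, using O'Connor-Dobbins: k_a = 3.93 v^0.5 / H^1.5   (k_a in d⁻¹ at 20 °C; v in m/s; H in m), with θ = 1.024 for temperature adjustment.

k_a ≈ 0.647 d⁻¹

k_a(20) = 3.93 × 0.856^0.5 / 2.75^1.5 = 3.93 × 0.9252 / 4.560 = 0.7973 d⁻¹.
k_a(11.2) = 0.7973 × 1.024^(11.2−20) = 0.7973 × 0.8116 = 0.6471 d⁻¹.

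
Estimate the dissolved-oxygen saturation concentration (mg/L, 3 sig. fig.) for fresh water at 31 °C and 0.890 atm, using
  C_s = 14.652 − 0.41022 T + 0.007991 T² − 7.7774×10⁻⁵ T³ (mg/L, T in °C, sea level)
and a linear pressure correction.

C_s ≈ 6.49 mg/L

At sea level: C_s = 14.652 − 0.41022×31 + 0.007991×31² − 7.7774×10⁻⁵×31³ = 7.298 mg/L.
Pressure correction: C_s' = 7.298 × 0.890 = 6.495 mg/L.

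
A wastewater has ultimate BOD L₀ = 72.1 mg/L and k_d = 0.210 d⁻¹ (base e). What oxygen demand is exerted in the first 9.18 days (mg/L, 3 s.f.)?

y ≈ 61.6 mg/L

y_t = L₀(1 − e^(−k_d t)) = 72.1 × (1 − e^(−0.210×9.18))
= 72.1 × (1 − 0.1455) = 72.1 × 0.8545 = 61.61 mg/L.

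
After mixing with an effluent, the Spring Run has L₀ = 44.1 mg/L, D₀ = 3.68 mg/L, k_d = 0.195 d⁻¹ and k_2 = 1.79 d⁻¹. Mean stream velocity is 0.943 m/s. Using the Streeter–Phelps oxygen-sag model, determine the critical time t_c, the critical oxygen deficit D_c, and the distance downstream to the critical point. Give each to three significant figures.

t_c = [1/(k_2−k_d)] ln[(k_2/k_d)(1 − D₀(k_2−k_d)/(k_d L₀))]
= [1/(1.79−0.195)] ln[(1.79/0.195)(1 − 3.68×1.595/(0.195×44.1))]
= (1/1.595) ln[9.179 × 0.3174] = 0.6270 × ln(2.914) = 0.6270 × 1.070 = 0.6706 d.
L(t_c) = L₀ e^(−k_d t_c) = 44.1 × 0.8774 = 38.69 mg/L, and at the critical point k_2 D_c = k_d L, so D_c = (0.195/1.79) × 38.69 = 4.215 mg/L.
x_c = v t_c = 0.943 m/s × 0.6706 d × 86400 s/d = 54630 m ≈ 54.6 km.

t_c ≈ 0.671 d; D_c ≈ 4.22 mg/L; x_c ≈ 54.6 km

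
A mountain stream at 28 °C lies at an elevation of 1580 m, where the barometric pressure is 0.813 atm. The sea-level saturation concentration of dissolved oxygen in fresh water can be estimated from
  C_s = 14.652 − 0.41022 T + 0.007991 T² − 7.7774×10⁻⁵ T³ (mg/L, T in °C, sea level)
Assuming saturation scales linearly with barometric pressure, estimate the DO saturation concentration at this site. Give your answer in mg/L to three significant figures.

At sea level: C_s = 14.652 − 0.41022×28 + 0.007991×28² − 7.7774×10⁻⁵×28³ = 7.723 mg/L.
Pressure correction: C_s' = 7.723 × 0.813 = 6.279 mg/L.

C_s ≈ 6.28 mg/L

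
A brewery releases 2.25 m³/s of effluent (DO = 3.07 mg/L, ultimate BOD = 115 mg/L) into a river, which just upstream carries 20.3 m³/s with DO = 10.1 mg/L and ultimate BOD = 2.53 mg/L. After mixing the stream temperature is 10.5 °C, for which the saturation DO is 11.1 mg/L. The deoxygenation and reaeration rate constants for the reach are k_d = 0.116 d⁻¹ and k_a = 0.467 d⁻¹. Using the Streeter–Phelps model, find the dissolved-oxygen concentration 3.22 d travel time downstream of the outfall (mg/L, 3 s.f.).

DO ≈ 8.60 mg/L

Mixed DO = (20.3×10.1 + 2.25×3.07)/(20.3+2.25) = 211.9/22.55 = 9.399 mg/L.
Mixed L₀ = (20.3×2.53 + 2.25×115)/(22.55) = 310.1/22.55 = 13.75 mg/L.
Initial deficit D₀ = C_s − DO₀ = 11.1 − 9.399 = 1.701 mg/L.
D(3.22) = [0.116×13.75/(0.467−0.116)](e^(−0.116×3.22) − e^(−0.467×3.22)) + 1.701 e^(−0.467×3.22)
= 4.545 × (0.6883 − 0.2223) + 1.701 × 0.2223 = 2.496 mg/L.
DO = 11.1 − 2.496 = 8.604 mg/L.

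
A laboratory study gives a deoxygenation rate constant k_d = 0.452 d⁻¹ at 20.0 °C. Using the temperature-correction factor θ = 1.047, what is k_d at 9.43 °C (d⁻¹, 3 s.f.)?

k_d ≈ 0.278 d⁻¹

k_d(T₂) = k_d(T₁) · θ^(T₂−T₁) = 0.452 × 1.047^(9.43−20.0)
= 0.452 × 1.047^-10.6 = 0.452 × 0.6154 = 0.2782 d⁻¹.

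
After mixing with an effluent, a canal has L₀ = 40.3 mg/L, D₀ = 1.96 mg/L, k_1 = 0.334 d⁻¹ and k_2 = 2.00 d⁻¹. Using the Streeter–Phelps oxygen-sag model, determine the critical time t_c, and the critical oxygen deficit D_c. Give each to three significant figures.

t_c ≈ 0.908 d; D_c ≈ 4.97 mg/L

With k_2/k_1 = 5.988 and 1 − D₀(k_2−k_1)/(k_1 L₀) = 0.7574,
t_c = ln(5.988 × 0.7574) / (2.00 − 0.334) = ln(4.535) / 1.666 = 1.512/1.666 = 0.9075 d.
L(t_c) = L₀ e^(−k_1 t_c) = 40.3 × 0.7385 = 29.76 mg/L, and at the critical point k_2 D_c = k_1 L, so D_c = (0.334/2.00) × 29.76 = 4.970 mg/L.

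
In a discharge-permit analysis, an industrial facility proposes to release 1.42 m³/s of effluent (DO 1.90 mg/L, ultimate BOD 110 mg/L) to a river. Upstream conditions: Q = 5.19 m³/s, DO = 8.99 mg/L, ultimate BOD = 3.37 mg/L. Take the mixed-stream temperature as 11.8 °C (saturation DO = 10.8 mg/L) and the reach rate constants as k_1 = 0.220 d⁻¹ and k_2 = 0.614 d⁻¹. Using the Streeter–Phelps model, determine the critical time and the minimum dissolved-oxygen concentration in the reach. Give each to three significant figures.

Mixed DO = (5.19×8.99 + 1.42×1.90)/(5.19+1.42) = 49.36/6.610 = 7.467 mg/L.
Mixed L₀ = (5.19×3.37 + 1.42×110)/(6.610) = 173.7/6.610 = 26.28 mg/L.
Initial deficit D₀ = C_s − DO₀ = 10.8 − 7.467 = 3.333 mg/L.
t_c = (1/0.3940) ln[(0.614/0.220)(1 − 3.333×0.3940/(0.220×26.28))] = 2.538 × ln(2.157) = 1.951 d.
D_c = (0.220/0.614) × 26.28 × e^(−0.220×1.951) = 0.3583 × 26.28 × 0.6510 = 6.130 mg/L.
Minimum DO = 10.8 − 6.130 = 4.670 mg/L.

t_c ≈ 1.95 d; minimum DO ≈ 4.67 mg/L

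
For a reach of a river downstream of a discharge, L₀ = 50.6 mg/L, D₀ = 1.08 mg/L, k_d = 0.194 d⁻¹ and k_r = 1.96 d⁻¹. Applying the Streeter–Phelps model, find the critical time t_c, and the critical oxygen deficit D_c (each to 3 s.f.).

t_c ≈ 1.19 d; D_c ≈ 3.98 mg/L

At the critical point dD/dt = 0, so k_d L₀ e^(−k_d t) = k_r D. Substituting D(t) from the Streeter–Phelps equation and solving for t gives
t_c = ln[(k_r/k_d)(1 − D₀(k_r−k_d)/(k_d L₀))] / (k_r−k_d).
Here k_r−k_d = 1.766 d⁻¹ and 1 − D₀(k_r−k_d)/(k_d L₀) = 1 − 1.08×1.766/(0.194×50.6) = 0.8057, so
t_c = ln(10.10 × 0.8057) / 1.766 = 2.097 / 1.766 = 1.187 d.
D_c = (k_d/k_r) L₀ e^(−k_d t_c) = (0.194/1.96) × 50.6 × e^(−0.194×1.187) = 0.09898 × 50.6 × 0.7943 = 3.978 mg/L.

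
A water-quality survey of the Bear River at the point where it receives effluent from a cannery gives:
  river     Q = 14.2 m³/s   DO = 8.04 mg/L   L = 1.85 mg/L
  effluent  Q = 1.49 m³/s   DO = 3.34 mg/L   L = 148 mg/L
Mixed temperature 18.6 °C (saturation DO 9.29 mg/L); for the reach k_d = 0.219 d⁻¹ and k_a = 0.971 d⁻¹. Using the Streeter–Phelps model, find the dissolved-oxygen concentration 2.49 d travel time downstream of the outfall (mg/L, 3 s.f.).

DO ≈ 6.89 mg/L

Mixed DO = (14.2×8.04 + 1.49×3.34)/(14.2+1.49) = 119.1/15.69 = 7.594 mg/L.
Mixed L₀ = (14.2×1.85 + 1.49×148)/(15.69) = 246.8/15.69 = 15.73 mg/L.
Initial deficit D₀ = C_s − DO₀ = 9.29 − 7.594 = 1.696 mg/L.
D(2.49) = [0.219×15.73/(0.971−0.219)](e^(−0.219×2.49) − e^(−0.971×2.49)) + 1.696 e^(−0.971×2.49)
= 4.581 × (0.5797 − 0.08912) + 1.696 × 0.08912 = 2.398 mg/L.
DO = 9.29 − 2.398 = 6.892 mg/L.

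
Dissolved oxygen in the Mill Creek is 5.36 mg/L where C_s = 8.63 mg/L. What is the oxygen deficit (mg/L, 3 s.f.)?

D ≈ 3.27 mg/L

D = C_s − C = 8.63 − 5.36 = 3.27 mg/L.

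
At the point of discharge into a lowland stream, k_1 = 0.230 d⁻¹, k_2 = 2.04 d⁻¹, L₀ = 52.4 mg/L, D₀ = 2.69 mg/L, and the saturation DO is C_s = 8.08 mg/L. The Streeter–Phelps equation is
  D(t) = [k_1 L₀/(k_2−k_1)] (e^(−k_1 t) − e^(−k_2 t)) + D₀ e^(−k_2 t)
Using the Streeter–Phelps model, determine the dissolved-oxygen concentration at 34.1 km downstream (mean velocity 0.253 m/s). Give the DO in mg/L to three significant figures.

DO ≈ 3.59 mg/L

Travel time t = x/v = 34.1 km / (0.253 m/s) = 34100 m / 0.253 m/s = 134800 s = 1.560 d.
k_1 L₀/(k_2−k_1) = 0.230×52.4/(2.04−0.230) = 12.05/1.810 = 6.659 mg/L.
e^(−k_1 t) = e^(−0.230×1.560) = 0.6985; e^(−k_2 t) = e^(−2.04×1.560) = 0.04149.
D = 6.659 × (0.6985 − 0.04149) + 2.69 × 0.04149 = 4.375 + 0.1116 = 4.486 mg/L.
DO = C_s − D = 8.08 − 4.486 = 3.594 mg/L.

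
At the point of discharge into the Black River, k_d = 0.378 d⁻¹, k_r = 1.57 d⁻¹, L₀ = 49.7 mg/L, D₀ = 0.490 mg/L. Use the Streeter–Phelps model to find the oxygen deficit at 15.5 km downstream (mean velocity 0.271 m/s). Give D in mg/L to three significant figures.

Travel time t = x/v = 15.5 km / (0.271 m/s) = 15500 m / 0.271 m/s = 57200 s = 0.6620 d.
k_d L₀/(k_r−k_d) = 0.378×49.7/(1.57−0.378) = 18.79/1.192 = 15.76 mg/L.
e^(−k_d t) = e^(−0.378×0.6620) = 0.7786; e^(−k_r t) = e^(−1.57×0.6620) = 0.3537.
D = 15.76 × (0.7786 − 0.3537) + 0.490 × 0.3537 = 6.697 + 0.1733 = 6.870 mg/L.

D ≈ 6.87 mg/L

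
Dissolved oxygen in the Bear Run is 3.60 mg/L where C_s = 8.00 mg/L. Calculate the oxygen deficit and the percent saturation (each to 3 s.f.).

D ≈ 4.40 mg/L; 45.0 % saturation

D = C_s − C = 8.00 − 3.60 = 4.40 mg/L.
% saturation = 3.60/8.00 × 100 = 45.0 %.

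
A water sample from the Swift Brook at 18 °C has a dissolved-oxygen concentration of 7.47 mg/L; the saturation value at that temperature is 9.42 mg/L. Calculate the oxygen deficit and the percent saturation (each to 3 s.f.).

D ≈ 1.95 mg/L; 79.3 % saturation

D = C_s − C = 9.42 − 7.47 = 1.95 mg/L.
% saturation = 7.47/9.42 × 100 = 79.3 %.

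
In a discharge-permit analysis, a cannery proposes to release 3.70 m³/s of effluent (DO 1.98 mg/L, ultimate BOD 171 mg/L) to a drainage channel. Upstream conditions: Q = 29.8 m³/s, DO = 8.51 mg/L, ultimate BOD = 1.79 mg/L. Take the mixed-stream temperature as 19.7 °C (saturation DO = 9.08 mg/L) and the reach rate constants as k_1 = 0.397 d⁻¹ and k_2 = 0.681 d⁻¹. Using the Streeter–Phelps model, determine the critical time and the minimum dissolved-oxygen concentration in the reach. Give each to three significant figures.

Mixed DO = (29.8×8.51 + 3.70×1.98)/(29.8+3.70) = 260.9/33.50 = 7.789 mg/L.
Mixed L₀ = (29.8×1.79 + 3.70×171)/(33.50) = 686.0/33.50 = 20.48 mg/L.
Initial deficit D₀ = C_s − DO₀ = 9.08 − 7.789 = 1.291 mg/L.
t_c = (1/0.2840) ln[(0.681/0.397)(1 − 1.291×0.2840/(0.397×20.48))] = 3.521 × ln(1.638) = 1.738 d.
D_c = (0.397/0.681) × 20.48 × e^(−0.397×1.738) = 0.5830 × 20.48 × 0.5017 = 5.989 mg/L.
Minimum DO = 9.08 − 5.989 = 3.091 mg/L.

t_c ≈ 1.74 d; minimum DO ≈ 3.09 mg/L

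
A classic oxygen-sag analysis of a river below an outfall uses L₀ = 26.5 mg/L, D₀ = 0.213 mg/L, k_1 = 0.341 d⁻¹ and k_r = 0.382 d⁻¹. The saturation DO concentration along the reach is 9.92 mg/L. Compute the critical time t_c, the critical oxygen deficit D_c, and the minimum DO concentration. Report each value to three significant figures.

t_c ≈ 2.75 d; D_c ≈ 9.28 mg/L; min DO ≈ 0.645 mg/L

t_c = [1/(k_r−k_1)] ln[(k_r/k_1)(1 − D₀(k_r−k_1)/(k_1 L₀))]
= [1/(0.382−0.341)] ln[(0.382/0.341)(1 − 0.213×0.04100/(0.341×26.5))]
= (1/0.04100) ln[1.120 × 0.9990] = 24.39 × ln(1.119) = 24.39 × 0.1126 = 2.746 d.
L(t_c) = L₀ e^(−k_1 t_c) = 26.5 × 0.3921 = 10.39 mg/L, and at the critical point k_r D_c = k_1 L, so D_c = (0.341/0.382) × 10.39 = 9.275 mg/L.
Minimum DO = C_s − D_c = 9.92 − 9.275 = 0.6448 mg/L.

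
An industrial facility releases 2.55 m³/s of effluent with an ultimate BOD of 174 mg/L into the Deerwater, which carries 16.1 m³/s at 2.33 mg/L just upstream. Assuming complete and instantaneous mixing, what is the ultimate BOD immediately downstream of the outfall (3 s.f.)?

Flow-weighted mixing: C = (Q_r C_r + Q_w C_w)/(Q_r + Q_w)
= (16.1×2.33 + 2.55×174)/(16.1 + 2.55) = 481.2/18.65 = 25.80 mg/L.

25.8 mg/L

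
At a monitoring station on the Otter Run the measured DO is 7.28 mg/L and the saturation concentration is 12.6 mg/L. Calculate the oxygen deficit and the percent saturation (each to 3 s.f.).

D = C_s − C = 12.6 − 7.28 = 5.32 mg/L.
% saturation = 7.28/12.6 × 100 = 57.8 %.

D ≈ 5.32 mg/L; 57.8 % saturation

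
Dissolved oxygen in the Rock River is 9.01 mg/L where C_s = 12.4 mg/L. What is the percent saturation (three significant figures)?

72.7 % saturation

% saturation = C/C_s × 100 = 9.01/12.4 × 100 = 72.7 %.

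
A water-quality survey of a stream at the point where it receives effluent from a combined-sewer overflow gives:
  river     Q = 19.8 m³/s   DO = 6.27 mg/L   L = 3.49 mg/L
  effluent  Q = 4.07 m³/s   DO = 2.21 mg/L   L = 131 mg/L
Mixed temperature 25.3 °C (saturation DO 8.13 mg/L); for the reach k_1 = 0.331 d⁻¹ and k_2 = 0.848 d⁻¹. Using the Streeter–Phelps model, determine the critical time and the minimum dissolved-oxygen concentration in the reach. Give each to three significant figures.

Mixed DO = (19.8×6.27 + 4.07×2.21)/(19.8+4.07) = 133.1/23.87 = 5.578 mg/L.
Mixed L₀ = (19.8×3.49 + 4.07×131)/(23.87) = 602.3/23.87 = 25.23 mg/L.
Initial deficit D₀ = C_s − DO₀ = 8.13 − 5.578 = 2.552 mg/L.
t_c = (1/0.5170) ln[(0.848/0.331)(1 − 2.552×0.5170/(0.331×25.23))] = 1.934 × ln(2.157) = 1.487 d.
D_c = (0.331/0.848) × 25.23 × e^(−0.331×1.487) = 0.3903 × 25.23 × 0.6113 = 6.020 mg/L.
Minimum DO = 8.13 − 6.020 = 2.110 mg/L.

t_c ≈ 1.49 d; minimum DO ≈ 2.11 mg/L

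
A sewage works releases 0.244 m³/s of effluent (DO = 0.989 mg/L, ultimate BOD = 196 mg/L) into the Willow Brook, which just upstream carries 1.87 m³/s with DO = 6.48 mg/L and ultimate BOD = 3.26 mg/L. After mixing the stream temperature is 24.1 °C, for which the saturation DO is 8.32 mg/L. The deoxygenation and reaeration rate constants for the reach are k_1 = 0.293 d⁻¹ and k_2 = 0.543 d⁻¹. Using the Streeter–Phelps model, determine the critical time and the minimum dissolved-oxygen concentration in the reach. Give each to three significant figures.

t_c ≈ 2.12 d; minimum DO ≈ 0.930 mg/L

Mixed DO = (1.87×6.48 + 0.244×0.989)/(1.87+0.244) = 12.36/2.114 = 5.846 mg/L.
Mixed L₀ = (1.87×3.26 + 0.244×196)/(2.114) = 53.92/2.114 = 25.51 mg/L.
Initial deficit D₀ = C_s − DO₀ = 8.32 − 5.846 = 2.474 mg/L.
t_c = (1/0.2500) ln[(0.543/0.293)(1 − 2.474×0.2500/(0.293×25.51))] = 4.000 × ln(1.700) = 2.122 d.
D_c = (0.293/0.543) × 25.51 × e^(−0.293×2.122) = 0.5396 × 25.51 × 0.5370 = 7.390 mg/L.
Minimum DO = 8.32 − 7.390 = 0.9297 mg/L.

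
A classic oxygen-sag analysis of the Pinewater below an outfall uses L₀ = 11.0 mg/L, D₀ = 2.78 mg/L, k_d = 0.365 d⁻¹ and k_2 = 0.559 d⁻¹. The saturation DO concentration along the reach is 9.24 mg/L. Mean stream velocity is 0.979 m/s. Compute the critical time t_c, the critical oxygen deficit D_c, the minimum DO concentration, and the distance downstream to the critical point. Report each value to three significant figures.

t_c ≈ 1.45 d; D_c ≈ 4.23 mg/L; min DO ≈ 5.01 mg/L; x_c ≈ 123 km

t_c = [1/(k_2−k_d)] ln[(k_2/k_d)(1 − D₀(k_2−k_d)/(k_d L₀))]
= [1/(0.559−0.365)] ln[(0.559/0.365)(1 − 2.78×0.1940/(0.365×11.0))]
= (1/0.1940) ln[1.532 × 0.8657] = 5.155 × ln(1.326) = 5.155 × 0.2820 = 1.454 d.
L(t_c) = L₀ e^(−k_d t_c) = 11.0 × 0.5883 = 6.471 mg/L, and at the critical point k_2 D_c = k_d L, so D_c = (0.365/0.559) × 6.471 = 4.225 mg/L.
Minimum DO = C_s − D_c = 9.24 − 4.225 = 5.015 mg/L.
x_c = v t_c = 0.979 m/s × 1.454 d × 86400 s/d = 123000 m ≈ 123 km.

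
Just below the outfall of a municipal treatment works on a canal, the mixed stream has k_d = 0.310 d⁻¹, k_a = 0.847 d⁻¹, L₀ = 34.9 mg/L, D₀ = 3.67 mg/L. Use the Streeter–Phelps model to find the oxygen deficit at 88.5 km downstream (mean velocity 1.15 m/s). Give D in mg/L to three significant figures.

Travel time t = x/v = 88.5 km / (1.15 m/s) = 88500 m / 1.15 m/s = 76960 s = 0.8907 d.
k_d L₀/(k_a−k_d) = 0.310×34.9/(0.847−0.310) = 10.82/0.5370 = 20.15 mg/L.
e^(−k_d t) = e^(−0.310×0.8907) = 0.7587; e^(−k_a t) = e^(−0.847×0.8907) = 0.4703.
D = 20.15 × (0.7587 − 0.4703) + 3.67 × 0.4703 = 5.811 + 1.726 = 7.537 mg/L.

D ≈ 7.54 mg/L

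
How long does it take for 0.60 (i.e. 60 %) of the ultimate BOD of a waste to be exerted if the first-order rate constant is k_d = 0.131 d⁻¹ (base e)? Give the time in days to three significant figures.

y/L₀ = 1 − e^(−k_d t) = 0.60 ⇒ e^(−k_d t) = 0.400
t = −ln(0.400) / 0.131 = 0.9163 / 0.131 = 6.995 d.

t ≈ 6.99 d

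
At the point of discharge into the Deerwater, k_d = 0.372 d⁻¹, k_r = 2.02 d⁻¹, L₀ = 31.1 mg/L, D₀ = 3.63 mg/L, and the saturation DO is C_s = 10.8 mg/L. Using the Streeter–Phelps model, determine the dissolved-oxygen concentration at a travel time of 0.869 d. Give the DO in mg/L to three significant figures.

DO ≈ 6.30 mg/L

k_d L₀/(k_r−k_d) = 0.372×31.1/(2.02−0.372) = 11.57/1.648 = 7.020 mg/L.
e^(−k_d t) = e^(−0.372×0.8690) = 0.7238; e^(−k_r t) = e^(−2.02×0.8690) = 0.1728.
D = 7.020 × (0.7238 − 0.1728) + 3.63 × 0.1728 = 3.868 + 0.6274 = 4.495 mg/L.
DO = C_s − D = 10.8 − 4.495 = 6.305 mg/L.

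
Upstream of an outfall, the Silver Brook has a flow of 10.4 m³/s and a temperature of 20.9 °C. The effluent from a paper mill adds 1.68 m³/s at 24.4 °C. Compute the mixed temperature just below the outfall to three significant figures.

21.4 °C

Flow-weighted mixing: C = (Q_r C_r + Q_w C_w)/(Q_r + Q_w)
= (10.4×20.9 + 1.68×24.4)/(10.4 + 1.68) = 258.4/12.08 = 21.39 °C.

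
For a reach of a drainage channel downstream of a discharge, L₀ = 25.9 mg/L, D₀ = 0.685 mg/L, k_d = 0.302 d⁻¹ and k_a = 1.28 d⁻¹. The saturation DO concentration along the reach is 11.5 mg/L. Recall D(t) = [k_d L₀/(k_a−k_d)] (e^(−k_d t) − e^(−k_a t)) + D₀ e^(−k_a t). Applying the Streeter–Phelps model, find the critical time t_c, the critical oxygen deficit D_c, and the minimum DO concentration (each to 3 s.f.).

With k_a/k_d = 4.238 and 1 − D₀(k_a−k_d)/(k_d L₀) = 0.9144,
t_c = ln(4.238 × 0.9144) / (1.28 − 0.302) = ln(3.875) / 0.9780 = 1.355/0.9780 = 1.385 d.
L(t_c) = L₀ e^(−k_d t_c) = 25.9 × 0.6582 = 17.05 mg/L, and at the critical point k_a D_c = k_d L, so D_c = (0.302/1.28) × 17.05 = 4.022 mg/L.
Minimum DO = C_s − D_c = 11.5 − 4.022 = 7.478 mg/L.

t_c ≈ 1.39 d; D_c ≈ 4.02 mg/L; min DO ≈ 7.48 mg/L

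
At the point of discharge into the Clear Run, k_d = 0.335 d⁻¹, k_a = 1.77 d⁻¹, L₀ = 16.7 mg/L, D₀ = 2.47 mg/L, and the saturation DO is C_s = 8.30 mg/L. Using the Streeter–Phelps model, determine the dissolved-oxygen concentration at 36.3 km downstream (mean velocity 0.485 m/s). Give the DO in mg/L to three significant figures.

DO ≈ 5.69 mg/L

Travel time t = x/v = 36.3 km / (0.485 m/s) = 36300 m / 0.485 m/s = 74850 s = 0.8663 d.
k_d L₀/(k_a−k_d) = 0.335×16.7/(1.77−0.335) = 5.595/1.435 = 3.899 mg/L.
e^(−k_d t) = e^(−0.335×0.8663) = 0.7481; e^(−k_a t) = e^(−1.77×0.8663) = 0.2158.
D = 3.899 × (0.7481 − 0.2158) + 2.47 × 0.2158 = 2.075 + 0.5331 = 2.608 mg/L.
DO = C_s − D = 8.30 − 2.608 = 5.692 mg/L.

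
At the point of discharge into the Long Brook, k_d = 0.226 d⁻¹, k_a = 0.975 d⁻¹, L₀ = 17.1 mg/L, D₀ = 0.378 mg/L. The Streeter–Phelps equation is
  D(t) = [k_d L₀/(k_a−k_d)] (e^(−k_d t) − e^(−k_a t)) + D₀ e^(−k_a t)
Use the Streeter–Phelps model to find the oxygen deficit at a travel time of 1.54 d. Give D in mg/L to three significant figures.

k_d L₀/(k_a−k_d) = 0.226×17.1/(0.975−0.226) = 3.865/0.7490 = 5.160 mg/L.
e^(−k_d t) = e^(−0.226×1.540) = 0.7061; e^(−k_a t) = e^(−0.975×1.540) = 0.2228.
D = 5.160 × (0.7061 − 0.2228) + 0.378 × 0.2228 = 2.494 + 0.08422 = 2.578 mg/L.

D ≈ 2.58 mg/L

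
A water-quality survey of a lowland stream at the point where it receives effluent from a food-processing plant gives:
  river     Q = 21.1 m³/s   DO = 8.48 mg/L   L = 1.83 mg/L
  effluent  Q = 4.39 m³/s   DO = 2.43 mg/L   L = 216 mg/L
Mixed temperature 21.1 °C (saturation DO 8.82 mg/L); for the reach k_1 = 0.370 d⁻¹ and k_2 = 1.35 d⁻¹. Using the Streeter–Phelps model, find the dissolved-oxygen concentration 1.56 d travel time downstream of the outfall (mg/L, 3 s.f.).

Mixed DO = (21.1×8.48 + 4.39×2.43)/(21.1+4.39) = 189.6/25.49 = 7.438 mg/L.
Mixed L₀ = (21.1×1.83 + 4.39×216)/(25.49) = 986.9/25.49 = 38.72 mg/L.
Initial deficit D₀ = C_s − DO₀ = 8.82 − 7.438 = 1.382 mg/L.
D(1.56) = [0.370×38.72/(1.35−0.370)](e^(−0.370×1.56) − e^(−1.35×1.56)) + 1.382 e^(−1.35×1.56)
= 14.62 × (0.5615 − 0.1217) + 1.382 × 0.1217 = 6.596 mg/L.
DO = 8.82 − 6.596 = 2.224 mg/L.

DO ≈ 2.22 mg/L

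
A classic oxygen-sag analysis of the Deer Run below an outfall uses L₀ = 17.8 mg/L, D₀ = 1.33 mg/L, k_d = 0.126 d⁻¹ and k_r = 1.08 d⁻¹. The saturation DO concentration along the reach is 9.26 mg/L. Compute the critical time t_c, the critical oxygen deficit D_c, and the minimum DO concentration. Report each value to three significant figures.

At the critical point dD/dt = 0, so k_d L₀ e^(−k_d t) = k_r D. Substituting D(t) from the Streeter–Phelps equation and solving for t gives
t_c = ln[(k_r/k_d)(1 − D₀(k_r−k_d)/(k_d L₀))] / (k_r−k_d).
Here k_r−k_d = 0.9540 d⁻¹ and 1 − D₀(k_r−k_d)/(k_d L₀) = 1 − 1.33×0.9540/(0.126×17.8) = 0.4343, so
t_c = ln(8.571 × 0.4343) / 0.9540 = 1.314 / 0.9540 = 1.378 d.
D_c = (k_d/k_r) L₀ e^(−k_d t_c) = (0.126/1.08) × 17.8 × e^(−0.126×1.378) = 0.1167 × 17.8 × 0.8406 = 1.746 mg/L.
Minimum DO = C_s − D_c = 9.26 − 1.746 = 7.514 mg/L.

t_c ≈ 1.38 d; D_c ≈ 1.75 mg/L; min DO ≈ 7.51 mg/L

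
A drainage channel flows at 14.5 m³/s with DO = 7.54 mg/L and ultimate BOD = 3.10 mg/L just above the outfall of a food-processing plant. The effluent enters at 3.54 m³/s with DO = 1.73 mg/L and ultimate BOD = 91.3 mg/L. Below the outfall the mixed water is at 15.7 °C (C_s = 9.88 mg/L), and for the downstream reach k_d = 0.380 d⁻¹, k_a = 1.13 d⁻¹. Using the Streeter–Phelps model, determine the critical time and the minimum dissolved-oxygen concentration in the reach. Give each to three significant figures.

t_c ≈ 0.906 d; minimum DO ≈ 5.02 mg/L

Mixed DO = (14.5×7.54 + 3.54×1.73)/(14.5+3.54) = 115.5/18.04 = 6.400 mg/L.
Mixed L₀ = (14.5×3.10 + 3.54×91.3)/(18.04) = 368.2/18.04 = 20.41 mg/L.
Initial deficit D₀ = C_s − DO₀ = 9.88 − 6.400 = 3.480 mg/L.
t_c = (1/0.7500) ln[(1.13/0.380)(1 − 3.480×0.7500/(0.380×20.41))] = 1.333 × ln(1.973) = 0.9060 d.
D_c = (0.380/1.13) × 20.41 × e^(−0.380×0.9060) = 0.3363 × 20.41 × 0.7087 = 4.864 mg/L.
Minimum DO = 9.88 − 4.864 = 5.016 mg/L.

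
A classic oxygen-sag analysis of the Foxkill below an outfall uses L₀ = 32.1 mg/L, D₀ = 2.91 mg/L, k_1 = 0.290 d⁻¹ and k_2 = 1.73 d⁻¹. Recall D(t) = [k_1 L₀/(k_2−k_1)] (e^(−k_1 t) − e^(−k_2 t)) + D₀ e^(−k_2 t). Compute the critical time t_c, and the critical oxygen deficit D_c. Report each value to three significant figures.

t_c ≈ 0.825 d; D_c ≈ 4.24 mg/L

t_c = [1/(k_2−k_1)] ln[(k_2/k_1)(1 − D₀(k_2−k_1)/(k_1 L₀))]
= [1/(1.73−0.290)] ln[(1.73/0.290)(1 − 2.91×1.440/(0.290×32.1))]
= (1/1.440) ln[5.966 × 0.5499] = 0.6944 × ln(3.280) = 0.6944 × 1.188 = 0.8249 d.
D_c = (k_1/k_2) L₀ e^(−k_1 t_c) = (0.290/1.73) × 32.1 × e^(−0.290×0.8249) = 0.1676 × 32.1 × 0.7872 = 4.236 mg/L.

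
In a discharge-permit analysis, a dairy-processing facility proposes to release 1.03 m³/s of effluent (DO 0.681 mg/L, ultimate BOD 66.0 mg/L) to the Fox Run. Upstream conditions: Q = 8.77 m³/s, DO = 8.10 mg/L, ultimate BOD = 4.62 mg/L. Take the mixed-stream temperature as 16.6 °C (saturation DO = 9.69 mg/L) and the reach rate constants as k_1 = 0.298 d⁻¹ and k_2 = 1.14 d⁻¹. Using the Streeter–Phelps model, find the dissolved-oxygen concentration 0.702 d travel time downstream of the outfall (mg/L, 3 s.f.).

Mixed DO = (8.77×8.10 + 1.03×0.681)/(8.77+1.03) = 71.74/9.800 = 7.320 mg/L.
Mixed L₀ = (8.77×4.62 + 1.03×66.0)/(9.800) = 108.5/9.800 = 11.07 mg/L.
Initial deficit D₀ = C_s − DO₀ = 9.69 − 7.320 = 2.370 mg/L.
D(0.702) = [0.298×11.07/(1.14−0.298)](e^(−0.298×0.702) − e^(−1.14×0.702)) + 2.370 e^(−1.14×0.702)
= 3.918 × (0.8112 − 0.4492) + 2.370 × 0.4492 = 2.483 mg/L.
DO = 9.69 − 2.483 = 7.207 mg/L.

DO ≈ 7.21 mg/L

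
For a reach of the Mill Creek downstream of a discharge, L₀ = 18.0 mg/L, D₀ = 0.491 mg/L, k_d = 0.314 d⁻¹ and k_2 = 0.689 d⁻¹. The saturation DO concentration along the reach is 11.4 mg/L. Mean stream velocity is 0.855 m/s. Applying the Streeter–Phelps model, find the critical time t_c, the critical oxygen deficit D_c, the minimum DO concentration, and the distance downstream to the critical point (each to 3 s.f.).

With k_2/k_d = 2.194 and 1 − D₀(k_2−k_d)/(k_d L₀) = 0.9674,
t_c = ln(2.194 × 0.9674) / (0.689 − 0.314) = ln(2.123) / 0.3750 = 0.7527/0.3750 = 2.007 d.
L(t_c) = L₀ e^(−k_d t_c) = 18.0 × 0.5324 = 9.584 mg/L, and at the critical point k_2 D_c = k_d L, so D_c = (0.314/0.689) × 9.584 = 4.368 mg/L.
Minimum DO = C_s − D_c = 11.4 − 4.368 = 7.032 mg/L.
x_c = v t_c = 0.855 m/s × 2.007 d × 86400 s/d = 148300 m ≈ 148 km.

t_c ≈ 2.01 d; D_c ≈ 4.37 mg/L; min DO ≈ 7.03 mg/L; x_c ≈ 148 km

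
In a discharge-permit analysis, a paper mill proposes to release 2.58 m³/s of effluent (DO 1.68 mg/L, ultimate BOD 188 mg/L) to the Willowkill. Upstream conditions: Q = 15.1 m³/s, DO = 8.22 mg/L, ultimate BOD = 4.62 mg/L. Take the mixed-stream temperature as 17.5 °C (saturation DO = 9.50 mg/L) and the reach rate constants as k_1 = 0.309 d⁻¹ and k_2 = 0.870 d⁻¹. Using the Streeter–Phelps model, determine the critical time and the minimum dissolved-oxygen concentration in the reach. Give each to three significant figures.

Mixed DO = (15.1×8.22 + 2.58×1.68)/(15.1+2.58) = 128.5/17.68 = 7.266 mg/L.
Mixed L₀ = (15.1×4.62 + 2.58×188)/(17.68) = 554.8/17.68 = 31.38 mg/L.
Initial deficit D₀ = C_s − DO₀ = 9.50 − 7.266 = 2.234 mg/L.
t_c = (1/0.5610) ln[(0.870/0.309)(1 − 2.234×0.5610/(0.309×31.38))] = 1.783 × ln(2.452) = 1.598 d.
D_c = (0.309/0.870) × 31.38 × e^(−0.309×1.598) = 0.3552 × 31.38 × 0.6102 = 6.801 mg/L.
Minimum DO = 9.50 − 6.801 = 2.699 mg/L.

t_c ≈ 1.60 d; minimum DO ≈ 2.70 mg/L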